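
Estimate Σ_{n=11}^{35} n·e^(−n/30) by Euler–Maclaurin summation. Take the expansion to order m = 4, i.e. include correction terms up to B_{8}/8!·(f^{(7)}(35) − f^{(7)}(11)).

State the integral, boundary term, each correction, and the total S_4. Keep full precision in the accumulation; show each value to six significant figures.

S_4 ≈ 254.424

The integral term ∫_11^35 x·e^(−x/30) dx = 245.204.
½[f(11) + f(35)] = ½[7.62345 + 10.8991] = 9.26128.
Integral + boundary = 254.465.
k=1: B_{2}/(2)! × [f^{(1)}(35) − f^{(1)}(11)] = 1/12 × (-0.0519005 − 0.438926) = -0.0409022.
Running total after k=1: 254.424.
k=2: B_{4}/(4)! × [f^{(3)}(35) − f^{(3)}(11)] = −1/720 × (0.000634340 − 0.00202779) = 1.93534e-06.
Running total after k=2: 254.424.
k=3: B_{6}/(6)! × [f^{(5)}(35) − f^{(5)}(11)] = 1/30240 × (1.47372e-06 − 3.96431e-06) = -8.23607e-11.
Running total after k=3: 254.424.
k=4: B_{8}/(8)! × [f^{(7)}(35) − f^{(7)}(11)] = −1/1209600 × (2.49180e-09 − 6.30613e-09) = 3.15339e-15.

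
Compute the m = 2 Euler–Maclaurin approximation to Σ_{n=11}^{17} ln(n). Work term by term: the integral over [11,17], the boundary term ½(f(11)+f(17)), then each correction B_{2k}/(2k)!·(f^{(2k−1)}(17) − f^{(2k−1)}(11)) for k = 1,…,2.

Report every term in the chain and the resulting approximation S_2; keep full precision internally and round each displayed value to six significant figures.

The integral term ∫_11^17 ln(x) dx = 15.7878.
Boundary: ½(f(11) + f(17)) = ½(2.39790 + 2.83321) = 2.61555.
Integral + boundary = 18.4033.
Order-1 term: 1/12 · (0.0588235 − 0.0909091) = -0.00267380.
Running total after k=1: 18.4007.
Order-2 term: −1/720 · (0.000407083 − 0.00150263) = 1.52159e-06.

S_2 ≈ 18.4007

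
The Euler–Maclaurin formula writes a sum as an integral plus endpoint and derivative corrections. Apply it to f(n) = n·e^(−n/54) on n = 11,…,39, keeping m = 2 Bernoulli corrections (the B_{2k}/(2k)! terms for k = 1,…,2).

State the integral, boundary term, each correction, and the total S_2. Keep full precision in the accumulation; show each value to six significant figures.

Integral: ∫_11^39 x·e^(−x/54) dx = 424.077.
Boundary: ½(f(11) + f(39)) = ½(8.97274 + 18.9412) = 13.9570.
Integral + boundary = 438.034.
Order-1 term: 1/12 · (0.134909 − 0.649542) = -0.0428861.
Partial sum through k=1: 437.992.
Order-2 term: −1/720 · (0.000379373 − 0.000782219) = 5.59508e-07.

S_2 ≈ 437.992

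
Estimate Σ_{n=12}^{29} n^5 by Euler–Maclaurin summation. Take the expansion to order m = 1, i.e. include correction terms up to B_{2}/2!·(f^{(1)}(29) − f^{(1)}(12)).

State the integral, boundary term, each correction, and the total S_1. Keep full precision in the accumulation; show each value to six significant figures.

∫_12^29 x^5 dx evaluates to 9.86396e+07.
Boundary: ½(f(12) + f(29)) = ½(248832 + 2.05111e+07) = 1.03800e+07.
So far: 1.09020e+08.
Order-1 term: 1/12 · (3.53640e+06 − 103680) = 286060.

S_1 ≈ 1.09306e+08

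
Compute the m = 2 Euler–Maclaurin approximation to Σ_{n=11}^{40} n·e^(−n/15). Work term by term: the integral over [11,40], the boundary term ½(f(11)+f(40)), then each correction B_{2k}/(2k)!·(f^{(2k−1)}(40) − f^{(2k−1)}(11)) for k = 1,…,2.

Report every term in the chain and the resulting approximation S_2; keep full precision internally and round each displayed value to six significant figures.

Integral: ∫_11^40 x·e^(−x/15) dx = 129.995.
Endpoint term: (f(11) + f(40))/2 = (5.28336 + 2.77934)/2 = 4.03135.
So far: 134.027.
Correction k=1: B_{2}/2! · (f^{(1)}(40) − f^{(1)}(11)) = 1/12 · (-0.115806 − 0.128081) = -0.0203239.
Running total after k=1: 134.006.
Correction k=2: B_{4}/4! · (f^{(3)}(40) − f^{(3)}(11)) = −1/720 · (0.000102938 − 0.00483863) = 6.57735e-06.

S_2 ≈ 134.006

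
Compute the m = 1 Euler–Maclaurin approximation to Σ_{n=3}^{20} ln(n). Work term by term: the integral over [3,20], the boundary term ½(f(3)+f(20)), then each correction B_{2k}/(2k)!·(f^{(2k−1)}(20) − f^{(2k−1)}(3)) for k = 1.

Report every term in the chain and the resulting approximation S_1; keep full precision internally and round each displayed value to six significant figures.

The integral term ∫_3^20 ln(x) dx = 39.6188.
Endpoint term: (f(3) + f(20))/2 = (1.09861 + 2.99573)/2 = 2.04717.
So far: 41.6660.
k=1: B_{2}/(2)! × [f^{(1)}(20) − f^{(1)}(3)] = 1/12 × (0.0500000 − 0.333333) = -0.0236111.

S_1 ≈ 41.6424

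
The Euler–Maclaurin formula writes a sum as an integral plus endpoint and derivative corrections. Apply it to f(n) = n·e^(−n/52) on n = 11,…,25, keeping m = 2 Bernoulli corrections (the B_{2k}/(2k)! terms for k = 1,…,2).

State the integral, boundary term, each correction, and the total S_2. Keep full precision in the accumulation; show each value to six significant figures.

S_2 ≈ 187.842

∫_11^25 x·e^(−x/52) dx evaluates to 175.688.
Endpoint term: (f(11) + f(25))/2 = (8.90272 + 15.4577)/2 = 12.1802.
So far: 187.868.
k=1: B_{2}/(2)! × [f^{(1)}(25) − f^{(1)}(11)] = 1/12 × (0.321044 − 0.638132) = -0.0264240.
Running total after k=1: 187.842.
k=2: B_{4}/(4)! × [f^{(3)}(25) − f^{(3)}(11)] = −1/720 × (0.000576058 − 0.000834618) = 3.59112e-07.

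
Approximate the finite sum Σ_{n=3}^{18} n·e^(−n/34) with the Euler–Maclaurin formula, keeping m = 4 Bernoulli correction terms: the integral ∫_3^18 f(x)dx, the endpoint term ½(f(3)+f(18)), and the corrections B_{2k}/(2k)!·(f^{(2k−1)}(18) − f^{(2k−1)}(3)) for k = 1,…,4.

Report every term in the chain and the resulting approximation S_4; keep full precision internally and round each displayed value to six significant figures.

Integral: ∫_3^18 x·e^(−x/34) dx = 110.490.
Boundary: ½(f(3) + f(18)) = ½(2.74664 + 10.6011) = 6.67388.
So far: 117.164.
Order-1 term: 1/12 · (0.277154 − 0.834762) = -0.0464674.
Running total after k=1: 117.118.
Order-2 term: −1/720 · (0.00125870 − 0.00230610) = 1.45472e-06.
Running total after k=2: 117.118.
Order-3 term: 1/30240 · (1.97028e-06 − 3.36513e-06) = -4.61259e-11.
Running total after k=3: 117.118.
Order-4 term: −1/1209600 · (2.46689e-09 − 4.09633e-09) = 1.34709e-15.

S_4 ≈ 117.118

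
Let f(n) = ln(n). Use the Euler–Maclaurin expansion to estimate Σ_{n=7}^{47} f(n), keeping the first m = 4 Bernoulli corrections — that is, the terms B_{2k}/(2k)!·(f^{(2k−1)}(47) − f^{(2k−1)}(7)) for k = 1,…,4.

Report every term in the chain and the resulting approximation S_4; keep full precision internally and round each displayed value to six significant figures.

The integral term ∫_7^47 ln(x) dx = 127.336.
½[f(7) + f(47)] = ½[1.94591 + 3.85015] = 2.89803.
So far: 130.234.
Correction k=1: B_{2}/2! · (f^{(1)}(47) − f^{(1)}(7)) = 1/12 · (0.0212766 − 0.142857) = -0.0101317.
After k=1: 130.223.
Correction k=2: B_{4}/4! · (f^{(3)}(47) − f^{(3)}(7)) = −1/720 · (1.92636e-05 − 0.00583090) = 8.07172e-06.
After k=2: 130.223.
Correction k=3: B_{6}/6! · (f^{(5)}(47) − f^{(5)}(7)) = 1/30240 · (1.04646e-07 − 0.00142798) = -4.72180e-08.
After k=3: 130.223.
Correction k=4: B_{8}/8! · (f^{(7)}(47) − f^{(7)}(7)) = −1/1209600 · (1.42117e-09 − 0.000874271) = 7.22776e-10.

S_4 ≈ 130.223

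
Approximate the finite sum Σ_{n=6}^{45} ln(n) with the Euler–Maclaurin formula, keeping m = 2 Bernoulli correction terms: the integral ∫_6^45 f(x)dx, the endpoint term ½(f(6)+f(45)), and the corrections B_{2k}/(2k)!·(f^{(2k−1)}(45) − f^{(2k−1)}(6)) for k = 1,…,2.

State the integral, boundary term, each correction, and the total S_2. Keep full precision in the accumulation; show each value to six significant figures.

S_2 ≈ 124.336

∫_6^45 ln(x) dx evaluates to 121.549.
½[f(6) + f(45)] = ½[1.79176 + 3.80666] = 2.79921.
Integral + boundary = 124.348.
k=1: B_{2}/(2)! × [f^{(1)}(45) − f^{(1)}(6)] = 1/12 × (0.0222222 − 0.166667) = -0.0120370.
After k=1: 124.336.
k=2: B_{4}/(4)! × [f^{(3)}(45) − f^{(3)}(6)] = −1/720 × (2.19479e-05 − 0.00925926) = 1.28296e-05.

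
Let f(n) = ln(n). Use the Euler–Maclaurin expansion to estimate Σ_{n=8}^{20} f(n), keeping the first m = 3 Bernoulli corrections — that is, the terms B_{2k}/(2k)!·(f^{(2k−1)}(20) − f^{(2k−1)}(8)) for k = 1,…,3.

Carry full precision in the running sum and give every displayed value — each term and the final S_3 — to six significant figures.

Integral: ∫_8^20 ln(x) dx = 31.2791.
Endpoint term: (f(8) + f(20))/2 = (2.07944 + 2.99573)/2 = 2.53759.
Running total after boundary: 33.8167.
Correction k=1: B_{2}/2! · (f^{(1)}(20) − f^{(1)}(8)) = 1/12 · (0.0500000 − 0.125000) = -0.00625000.
Partial sum through k=1: 33.8105.
Correction k=2: B_{4}/4! · (f^{(3)}(20) − f^{(3)}(8)) = −1/720 · (0.000250000 − 0.00390625) = 5.07812e-06.
Partial sum through k=2: 33.8105.
Correction k=3: B_{6}/6! · (f^{(5)}(20) − f^{(5)}(8)) = 1/30240 · (7.50000e-06 − 0.000732422) = -2.39723e-08.

S_3 ≈ 33.8105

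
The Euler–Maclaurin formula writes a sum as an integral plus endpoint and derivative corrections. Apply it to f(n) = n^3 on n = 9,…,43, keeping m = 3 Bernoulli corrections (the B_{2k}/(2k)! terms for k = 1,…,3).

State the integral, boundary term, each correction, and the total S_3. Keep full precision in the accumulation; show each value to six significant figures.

∫_9^43 x^3 dx evaluates to 853060.
Boundary: ½(f(9) + f(43)) = ½(729.000 + 79507.0) = 40118.0.
Integral + boundary = 893178.
k=1: B_{2}/(2)! × [f^{(1)}(43) − f^{(1)}(9)] = 1/12 × (5547.00 − 243.000) = 442.000.
After k=1: 893620.
k=2: B_{4}/(4)! × [f^{(3)}(43) − f^{(3)}(9)] = −1/720 × (6.00000 − 6.00000) = 0.00000.
After k=2: 893620.
k=3: B_{6}/(6)! × [f^{(5)}(43) − f^{(5)}(9)] = 1/30240 × (0.00000 − 0.00000) = 0.00000.

S_3 ≈ 893620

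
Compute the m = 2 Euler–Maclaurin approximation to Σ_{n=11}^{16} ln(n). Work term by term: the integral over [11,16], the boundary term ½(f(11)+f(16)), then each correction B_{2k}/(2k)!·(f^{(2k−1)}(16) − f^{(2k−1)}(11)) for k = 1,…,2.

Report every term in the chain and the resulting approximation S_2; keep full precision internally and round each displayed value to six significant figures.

S_2 ≈ 15.5674

∫_11^16 ln(x) dx evaluates to 12.9846.
½[f(11) + f(16)] = ½[2.39790 + 2.77259] = 2.58524.
Running total after boundary: 15.5698.
Order-1 term: 1/12 · (0.0625000 − 0.0909091) = -0.00236742.
Partial sum through k=1: 15.5674.
Order-2 term: −1/720 · (0.000488281 − 0.00150263) = 1.40882e-06.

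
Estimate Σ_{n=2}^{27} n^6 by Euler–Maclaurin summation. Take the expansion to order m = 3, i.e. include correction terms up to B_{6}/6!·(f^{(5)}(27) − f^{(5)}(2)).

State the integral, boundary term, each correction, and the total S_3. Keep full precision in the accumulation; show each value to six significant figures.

S_3 ≈ 1.69522e+09

∫_2^27 x^6 dx evaluates to 1.49434e+09.
Endpoint term: (f(2) + f(27))/2 = (64.0000 + 3.87420e+08)/2 = 1.93710e+08.
So far: 1.68805e+09.
k=1: B_{2}/(2)! × [f^{(1)}(27) − f^{(1)}(2)] = 1/12 × (8.60934e+07 − 192.000) = 7.17444e+06.
Partial sum through k=1: 1.69522e+09.
k=2: B_{4}/(4)! × [f^{(3)}(27) − f^{(3)}(2)] = −1/720 × (2.36196e+06 − 960.000) = -3279.17.
Partial sum through k=2: 1.69522e+09.
k=3: B_{6}/(6)! × [f^{(5)}(27) − f^{(5)}(2)] = 1/30240 × (19440.0 − 1440.00) = 0.595238.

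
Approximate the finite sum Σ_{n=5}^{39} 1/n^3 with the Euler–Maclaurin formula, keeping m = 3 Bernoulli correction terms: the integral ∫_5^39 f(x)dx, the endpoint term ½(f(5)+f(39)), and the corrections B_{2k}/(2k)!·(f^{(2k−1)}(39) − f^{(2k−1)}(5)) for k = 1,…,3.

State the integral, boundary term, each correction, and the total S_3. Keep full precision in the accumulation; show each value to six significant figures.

S_3 ≈ 0.0240745

The integral term ∫_5^39 1/x^3 dx = 0.0196713.
Endpoint term: (f(5) + f(39))/2 = (0.00800000 + 1.68580e-05)/2 = 0.00400843.
Running total after boundary: 0.0236797.
Correction k=1: B_{2}/2! · (f^{(1)}(39) − f^{(1)}(5)) = 1/12 · (-1.29677e-06 − (-0.00480000)) = 0.000399892.
Partial sum through k=1: 0.0240796.
Correction k=2: B_{4}/4! · (f^{(3)}(39) − f^{(3)}(5)) = −1/720 · (-1.70515e-08 − (-0.00384000)) = -5.33331e-06.
Partial sum through k=2: 0.0240743.
Correction k=3: B_{6}/6! · (f^{(5)}(39) − f^{(5)}(5)) = 1/30240 · (-4.70851e-10 − (-0.00645120)) = 2.13333e-07.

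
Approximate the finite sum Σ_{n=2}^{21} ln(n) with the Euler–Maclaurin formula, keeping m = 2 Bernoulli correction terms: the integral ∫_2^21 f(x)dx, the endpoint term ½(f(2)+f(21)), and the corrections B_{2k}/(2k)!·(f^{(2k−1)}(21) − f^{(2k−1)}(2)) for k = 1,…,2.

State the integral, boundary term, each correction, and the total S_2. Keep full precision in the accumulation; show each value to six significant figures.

S_2 ≈ 45.3802

Integral: ∫_2^21 ln(x) dx = 43.5487.
Boundary: ½(f(2) + f(21)) = ½(0.693147 + 3.04452) = 1.86883.
Integral + boundary = 45.4175.
Correction k=1: B_{2}/2! · (f^{(1)}(21) − f^{(1)}(2)) = 1/12 · (0.0476190 − 0.500000) = -0.0376984.
After k=1: 45.3798.
Correction k=2: B_{4}/4! · (f^{(3)}(21) − f^{(3)}(2)) = −1/720 · (0.000215959 − 0.250000) = 0.000346922.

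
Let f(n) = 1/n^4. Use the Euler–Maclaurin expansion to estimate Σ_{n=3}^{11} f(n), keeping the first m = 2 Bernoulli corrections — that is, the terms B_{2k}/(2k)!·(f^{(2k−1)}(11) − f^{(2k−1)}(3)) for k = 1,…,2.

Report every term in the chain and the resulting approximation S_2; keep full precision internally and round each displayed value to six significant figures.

S_2 ≈ 0.0195957

∫_3^11 1/x^4 dx evaluates to 0.0120952.
Boundary: ½(f(3) + f(11)) = ½(0.0123457 + 6.83013e-05) = 0.00620699.
Integral + boundary = 0.0183022.
Order-1 term: 1/12 · (-2.48369e-05 − (-0.0164609)) = 0.00136967.
After k=1: 0.0196719.
Order-2 term: −1/720 · (-6.15790e-06 − (-0.0548697)) = -7.61993e-05.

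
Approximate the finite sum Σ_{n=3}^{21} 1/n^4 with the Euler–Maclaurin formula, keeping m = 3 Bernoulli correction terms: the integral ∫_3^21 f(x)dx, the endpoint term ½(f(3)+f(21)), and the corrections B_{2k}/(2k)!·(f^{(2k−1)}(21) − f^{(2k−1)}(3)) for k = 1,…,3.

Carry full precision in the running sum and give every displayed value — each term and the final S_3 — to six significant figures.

S_3 ≈ 0.0197918

∫_3^21 1/x^4 dx evaluates to 0.0123097.
½[f(3) + f(21)] = ½[0.0123457 + 5.14189e-06] = 0.00617541.
So far: 0.0184851.
Order-1 term: 1/12 · (-9.79408e-07 − (-0.0164609)) = 0.00137166.
Partial sum through k=1: 0.0198568.
Order-2 term: −1/720 · (-6.66264e-08 − (-0.0548697)) = -7.62078e-05.
Partial sum through k=2: 0.0197805.
Order-3 term: 1/30240 · (-8.46049e-09 − (-0.341411)) = 1.12901e-05.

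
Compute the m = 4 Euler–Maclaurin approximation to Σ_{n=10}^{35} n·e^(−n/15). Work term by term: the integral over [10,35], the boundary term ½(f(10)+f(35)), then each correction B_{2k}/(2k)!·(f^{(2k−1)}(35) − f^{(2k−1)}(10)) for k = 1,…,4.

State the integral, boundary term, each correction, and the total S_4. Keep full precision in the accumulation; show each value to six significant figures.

S_4 ≈ 124.042

∫_10^35 x·e^(−x/15) dx evaluates to 119.802.
Endpoint term: (f(10) + f(35))/2 = (5.13417 + 3.39402)/2 = 4.26410.
Running total after boundary: 124.067.
Correction k=1: B_{2}/2! · (f^{(1)}(35) − f^{(1)}(10)) = 1/12 · (-0.129296 − 0.171139) = -0.0250362.
Partial sum through k=1: 124.042.
Correction k=2: B_{4}/4! · (f^{(3)}(35) − f^{(3)}(10)) = −1/720 · (0.000287324 − 0.00532433) = 6.99584e-06.
Partial sum through k=2: 124.042.
Correction k=3: B_{6}/6! · (f^{(5)}(35) − f^{(5)}(10)) = 1/30240 · (5.10799e-06 − 4.39468e-05) = -1.28435e-09.
Partial sum through k=3: 124.042.
Correction k=4: B_{8}/8! · (f^{(7)}(35) − f^{(7)}(10)) = −1/1209600 · (3.97288e-08 − 2.85466e-07) = 2.03156e-13.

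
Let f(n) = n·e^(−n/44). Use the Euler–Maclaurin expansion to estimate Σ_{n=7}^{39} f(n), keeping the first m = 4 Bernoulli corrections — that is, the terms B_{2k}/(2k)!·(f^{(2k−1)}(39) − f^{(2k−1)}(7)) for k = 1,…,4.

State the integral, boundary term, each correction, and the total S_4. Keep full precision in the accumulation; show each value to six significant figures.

S_4 ≈ 419.738

The integral term ∫_7^39 x·e^(−x/44) dx = 408.772.
Endpoint term: (f(7) + f(39))/2 = (5.97043 + 16.0739)/2 = 11.0222.
Running total after boundary: 419.794.
k=1: B_{2}/(2)! × [f^{(1)}(39) − f^{(1)}(7)] = 1/12 × (0.0468354 − 0.717227) = -0.0558660.
Partial sum through k=1: 419.738.
k=2: B_{4}/(4)! × [f^{(3)}(39) − f^{(3)}(7)] = −1/720 × (0.000449968 − 0.00125158) = 1.11335e-06.
Partial sum through k=2: 419.738.
k=3: B_{6}/(6)! × [f^{(5)}(39) − f^{(5)}(7)] = 1/30240 × (4.52348e-07 − 1.10160e-06) = -2.14700e-11.
Partial sum through k=3: 419.738.
k=4: B_{8}/(8)! × [f^{(7)}(39) − f^{(7)}(7)] = −1/1209600 × (3.47249e-10 − 8.04091e-10) = 3.77681e-16.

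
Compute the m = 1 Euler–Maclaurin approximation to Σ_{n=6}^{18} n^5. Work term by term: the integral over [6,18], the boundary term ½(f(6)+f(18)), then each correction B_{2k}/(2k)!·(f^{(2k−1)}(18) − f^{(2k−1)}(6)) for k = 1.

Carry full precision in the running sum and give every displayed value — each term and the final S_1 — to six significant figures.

S_1 ≈ 6.65280e+06

The integral term ∫_6^18 x^5 dx = 5.66093e+06.
Endpoint term: (f(6) + f(18))/2 = (7776.00 + 1.88957e+06)/2 = 948672.
So far: 6.60960e+06.
Order-1 term: 1/12 · (524880 − 6480.00) = 43200.0.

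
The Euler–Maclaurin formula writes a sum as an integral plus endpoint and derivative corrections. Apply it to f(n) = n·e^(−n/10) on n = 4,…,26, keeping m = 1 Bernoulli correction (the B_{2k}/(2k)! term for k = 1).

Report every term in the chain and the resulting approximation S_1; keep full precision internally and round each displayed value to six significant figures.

S_1 ≈ 69.3691

∫_4^26 x·e^(−x/10) dx evaluates to 67.1063.
Endpoint term: (f(4) + f(26))/2 = (2.68128 + 1.93111)/2 = 2.30620.
Running total after boundary: 69.4125.
Correction k=1: B_{2}/2! · (f^{(1)}(26) − f^{(1)}(4)) = 1/12 · (-0.118838 − 0.402192) = -0.0434191.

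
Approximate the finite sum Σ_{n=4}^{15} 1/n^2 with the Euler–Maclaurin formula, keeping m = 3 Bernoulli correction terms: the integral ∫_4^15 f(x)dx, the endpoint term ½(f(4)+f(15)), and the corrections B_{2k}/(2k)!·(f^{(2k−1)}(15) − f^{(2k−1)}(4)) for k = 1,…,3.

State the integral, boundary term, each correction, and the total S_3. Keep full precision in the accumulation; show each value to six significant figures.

Integral: ∫_4^15 1/x^2 dx = 0.183333.
Boundary: ½(f(4) + f(15)) = ½(0.0625000 + 0.00444444) = 0.0334722.
Integral + boundary = 0.216806.
Correction k=1: B_{2}/2! · (f^{(1)}(15) − f^{(1)}(4)) = 1/12 · (-0.000592593 − (-0.0312500)) = 0.00255478.
After k=1: 0.219360.
Correction k=2: B_{4}/4! · (f^{(3)}(15) − f^{(3)}(4)) = −1/720 · (-3.16049e-05 − (-0.0234375)) = -3.25082e-05.
After k=2: 0.219328.
Correction k=3: B_{6}/6! · (f^{(5)}(15) − f^{(5)}(4)) = 1/30240 · (-4.21399e-06 − (-0.0439453)) = 1.45308e-06.

S_3 ≈ 0.219329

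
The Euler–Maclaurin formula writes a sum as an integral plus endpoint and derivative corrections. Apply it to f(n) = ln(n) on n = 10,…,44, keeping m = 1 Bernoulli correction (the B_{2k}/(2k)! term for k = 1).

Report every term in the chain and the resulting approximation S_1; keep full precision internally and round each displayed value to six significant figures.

The integral term ∫_10^44 ln(x) dx = 109.478.
Endpoint term: (f(10) + f(44))/2 = (2.30259 + 3.78419)/2 = 3.04339.
So far: 112.522.
k=1: B_{2}/(2)! × [f^{(1)}(44) − f^{(1)}(10)] = 1/12 × (0.0227273 − 0.100000) = -0.00643939.

S_1 ≈ 112.515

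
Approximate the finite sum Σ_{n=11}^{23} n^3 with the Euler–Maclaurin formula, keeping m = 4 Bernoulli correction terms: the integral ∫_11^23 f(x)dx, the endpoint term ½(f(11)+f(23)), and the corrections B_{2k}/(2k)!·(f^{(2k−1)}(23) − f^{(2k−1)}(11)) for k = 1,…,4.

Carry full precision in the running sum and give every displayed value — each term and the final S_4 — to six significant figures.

The integral term ∫_11^23 x^3 dx = 66300.0.
Boundary: ½(f(11) + f(23)) = ½(1331.00 + 12167.0) = 6749.00.
So far: 73049.0.
Correction k=1: B_{2}/2! · (f^{(1)}(23) − f^{(1)}(11)) = 1/12 · (1587.00 − 363.000) = 102.000.
Running total after k=1: 73151.0.
Correction k=2: B_{4}/4! · (f^{(3)}(23) − f^{(3)}(11)) = −1/720 · (6.00000 − 6.00000) = 0.00000.
Running total after k=2: 73151.0.
Correction k=3: B_{6}/6! · (f^{(5)}(23) − f^{(5)}(11)) = 1/30240 · (0.00000 − 0.00000) = 0.00000.
Running total after k=3: 73151.0.
Correction k=4: B_{8}/8! · (f^{(7)}(23) − f^{(7)}(11)) = −1/1209600 · (0.00000 − 0.00000) = 0.00000.

S_4 ≈ 73151.0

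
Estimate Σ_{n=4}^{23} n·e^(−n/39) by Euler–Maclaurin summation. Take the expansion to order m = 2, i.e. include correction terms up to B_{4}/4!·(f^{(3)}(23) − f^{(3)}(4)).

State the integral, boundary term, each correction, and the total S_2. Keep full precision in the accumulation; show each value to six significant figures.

S_2 ≈ 180.952

∫_4^23 x·e^(−x/39) dx evaluates to 172.819.
Boundary: ½(f(4) + f(23)) = ½(3.61008 + 12.7528) = 8.18144.
Running total after boundary: 181.001.
Order-1 term: 1/12 · (0.227475 − 0.809954) = -0.0485400.
Partial sum through k=1: 180.952.
Order-2 term: −1/720 · (0.000878641 − 0.00171926) = 1.16753e-06.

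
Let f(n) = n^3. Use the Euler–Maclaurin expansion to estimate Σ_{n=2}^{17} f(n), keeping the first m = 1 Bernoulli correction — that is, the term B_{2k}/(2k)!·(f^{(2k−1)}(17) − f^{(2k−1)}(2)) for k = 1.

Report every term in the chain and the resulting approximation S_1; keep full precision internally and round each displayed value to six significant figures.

The integral term ∫_2^17 x^3 dx = 20876.2.
Endpoint term: (f(2) + f(17))/2 = (8.00000 + 4913.00)/2 = 2460.50.
So far: 23336.8.
k=1: B_{2}/(2)! × [f^{(1)}(17) − f^{(1)}(2)] = 1/12 × (867.000 − 12.0000) = 71.2500.

S_1 ≈ 23408.0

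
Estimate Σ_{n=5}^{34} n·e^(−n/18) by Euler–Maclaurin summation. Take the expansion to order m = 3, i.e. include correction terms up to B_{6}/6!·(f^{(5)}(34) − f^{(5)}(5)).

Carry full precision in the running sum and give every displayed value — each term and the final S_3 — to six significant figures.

Integral: ∫_5^34 x·e^(−x/18) dx = 172.030.
Endpoint term: (f(5) + f(34))/2 = (3.78733 + 5.14215)/2 = 4.46474.
Integral + boundary = 176.495.
Order-1 term: 1/12 · (-0.134435 − 0.547058) = -0.0567911.
After k=1: 176.438.
Order-2 term: −1/720 · (0.000518655 − 0.00636416) = 8.11876e-06.
After k=2: 176.438.
Order-3 term: 1/30240 · (4.48220e-06 − 3.40737e-05) = -9.78554e-10.

S_3 ≈ 176.438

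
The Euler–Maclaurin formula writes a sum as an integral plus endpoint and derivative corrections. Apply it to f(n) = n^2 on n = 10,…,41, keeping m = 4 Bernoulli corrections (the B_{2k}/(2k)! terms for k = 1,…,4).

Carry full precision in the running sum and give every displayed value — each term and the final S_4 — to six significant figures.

S_4 ≈ 23536.0

Integral: ∫_10^41 x^2 dx = 22640.3.
Endpoint term: (f(10) + f(41))/2 = (100.000 + 1681.00)/2 = 890.500.
Running total after boundary: 23530.8.
Order-1 term: 1/12 · (82.0000 − 20.0000) = 5.16667.
Running total after k=1: 23536.0.
Order-2 term: −1/720 · (0.00000 − 0.00000) = 0.00000.
Running total after k=2: 23536.0.
Order-3 term: 1/30240 · (0.00000 − 0.00000) = 0.00000.
Running total after k=3: 23536.0.
Order-4 term: −1/1209600 · (0.00000 − 0.00000) = 0.00000.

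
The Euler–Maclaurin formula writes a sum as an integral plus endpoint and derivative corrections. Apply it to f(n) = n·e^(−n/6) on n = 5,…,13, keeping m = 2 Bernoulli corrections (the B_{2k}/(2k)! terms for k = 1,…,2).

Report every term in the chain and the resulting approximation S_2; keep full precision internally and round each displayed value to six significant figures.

Integral: ∫_5^13 x·e^(−x/6) dx = 15.6238.
½[f(5) + f(13)] = ½[2.17299 + 1.48926] = 1.83113.
So far: 17.4549.
k=1: B_{2}/(2)! × [f^{(1)}(13) − f^{(1)}(5)] = 1/12 × (-0.133652 − 0.0724330) = -0.0171738.
Partial sum through k=1: 17.4377.
k=2: B_{4}/(4)! × [f^{(3)}(13) − f^{(3)}(5)] = −1/720 × (0.00265183 − 0.0261564) = 3.26452e-05.

S_2 ≈ 17.4378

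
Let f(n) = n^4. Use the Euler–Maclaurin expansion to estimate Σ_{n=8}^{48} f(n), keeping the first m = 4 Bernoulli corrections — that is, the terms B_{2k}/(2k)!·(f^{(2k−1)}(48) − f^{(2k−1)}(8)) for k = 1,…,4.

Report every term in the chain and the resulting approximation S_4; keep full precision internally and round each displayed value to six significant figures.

S_4 ≈ 5.36472e+07

The integral term ∫_8^48 x^4 dx = 5.09542e+07.
½[f(8) + f(48)] = ½[4096.00 + 5.30842e+06] = 2.65626e+06.
So far: 5.36105e+07.
k=1: B_{2}/(2)! × [f^{(1)}(48) − f^{(1)}(8)] = 1/12 × (442368 − 2048.00) = 36693.3.
Running total after k=1: 5.36472e+07.
k=2: B_{4}/(4)! × [f^{(3)}(48) − f^{(3)}(8)] = −1/720 × (1152.00 − 192.000) = -1.33333.
Running total after k=2: 5.36472e+07.
k=3: B_{6}/(6)! × [f^{(5)}(48) − f^{(5)}(8)] = 1/30240 × (0.00000 − 0.00000) = 0.00000.
Running total after k=3: 5.36472e+07.
k=4: B_{8}/(8)! × [f^{(7)}(48) − f^{(7)}(8)] = −1/1209600 × (0.00000 − 0.00000) = 0.00000.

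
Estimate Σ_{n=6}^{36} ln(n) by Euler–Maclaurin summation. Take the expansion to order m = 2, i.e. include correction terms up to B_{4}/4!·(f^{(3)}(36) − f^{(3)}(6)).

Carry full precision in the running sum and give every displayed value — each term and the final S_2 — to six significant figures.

∫_6^36 ln(x) dx evaluates to 88.2561.
½[f(6) + f(36)] = ½[1.79176 + 3.58352] = 2.68764.
Running total after boundary: 90.9438.
k=1: B_{2}/(2)! × [f^{(1)}(36) − f^{(1)}(6)] = 1/12 × (0.0277778 − 0.166667) = -0.0115741.
Running total after k=1: 90.9322.
k=2: B_{4}/(4)! × [f^{(3)}(36) − f^{(3)}(6)] = −1/720 × (4.28669e-05 − 0.00925926) = 1.28005e-05.

S_2 ≈ 90.9322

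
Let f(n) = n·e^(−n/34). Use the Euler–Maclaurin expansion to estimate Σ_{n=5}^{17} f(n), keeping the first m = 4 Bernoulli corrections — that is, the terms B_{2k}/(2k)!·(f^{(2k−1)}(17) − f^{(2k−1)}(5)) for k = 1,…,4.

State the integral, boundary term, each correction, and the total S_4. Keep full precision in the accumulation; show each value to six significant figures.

Integral: ∫_5^17 x·e^(−x/34) dx = 92.9363.
½[f(5) + f(17)] = ½[4.31622 + 10.3110] = 7.31362.
Integral + boundary = 100.250.
Correction k=1: B_{2}/2! · (f^{(1)}(17) − f^{(1)}(5)) = 1/12 · (0.303265 − 0.736296) = -0.0360859.
Partial sum through k=1: 100.214.
Correction k=2: B_{4}/4! · (f^{(3)}(17) − f^{(3)}(5)) = −1/720 · (0.00131170 − 0.00213043) = 1.13713e-06.
Partial sum through k=2: 100.214.
Correction k=3: B_{6}/6! · (f^{(5)}(17) − f^{(5)}(5)) = 1/30240 · (2.04244e-06 − 3.13489e-06) = -3.61260e-11.
Partial sum through k=3: 100.214.
Correction k=4: B_{8}/8! · (f^{(7)}(17) − f^{(7)}(5)) = −1/1209600 · (2.55207e-09 − 3.82945e-09) = 1.05604e-15.

S_4 ≈ 100.214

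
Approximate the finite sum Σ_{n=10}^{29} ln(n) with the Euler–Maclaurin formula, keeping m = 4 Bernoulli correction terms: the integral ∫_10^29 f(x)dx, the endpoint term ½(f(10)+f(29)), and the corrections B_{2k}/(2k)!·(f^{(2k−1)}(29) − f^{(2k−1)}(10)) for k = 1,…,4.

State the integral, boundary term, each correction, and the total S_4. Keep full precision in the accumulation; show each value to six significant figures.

S_4 ≈ 58.4552

Integral: ∫_10^29 ln(x) dx = 55.6257.
½[f(10) + f(29)] = ½[2.30259 + 3.36730] = 2.83494.
Integral + boundary = 58.4607.
Correction k=1: B_{2}/2! · (f^{(1)}(29) − f^{(1)}(10)) = 1/12 · (0.0344828 − 0.100000) = -0.00545977.
Running total after k=1: 58.4552.
Correction k=2: B_{4}/4! · (f^{(3)}(29) − f^{(3)}(10)) = −1/720 · (8.20042e-05 − 0.00200000) = 2.66388e-06.
Running total after k=2: 58.4552.
Correction k=3: B_{6}/6! · (f^{(5)}(29) − f^{(5)}(10)) = 1/30240 · (1.17010e-06 − 0.000240000) = -7.89781e-09.
Running total after k=3: 58.4552.
Correction k=4: B_{8}/8! · (f^{(7)}(29) − f^{(7)}(10)) = −1/1209600 · (4.17394e-08 − 7.20000e-05) = 5.94893e-11.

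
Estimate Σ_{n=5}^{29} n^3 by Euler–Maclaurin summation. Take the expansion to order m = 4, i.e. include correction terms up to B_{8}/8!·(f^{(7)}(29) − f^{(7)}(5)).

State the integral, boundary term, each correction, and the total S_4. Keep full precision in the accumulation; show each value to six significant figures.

The integral term ∫_5^29 x^3 dx = 176664.
½[f(5) + f(29)] = ½[125.000 + 24389.0] = 12257.0.
Running total after boundary: 188921.
Order-1 term: 1/12 · (2523.00 − 75.0000) = 204.000.
After k=1: 189125.
Order-2 term: −1/720 · (6.00000 − 6.00000) = 0.00000.
After k=2: 189125.
Order-3 term: 1/30240 · (0.00000 − 0.00000) = 0.00000.
After k=3: 189125.
Order-4 term: −1/1209600 · (0.00000 − 0.00000) = 0.00000.

S_4 ≈ 189125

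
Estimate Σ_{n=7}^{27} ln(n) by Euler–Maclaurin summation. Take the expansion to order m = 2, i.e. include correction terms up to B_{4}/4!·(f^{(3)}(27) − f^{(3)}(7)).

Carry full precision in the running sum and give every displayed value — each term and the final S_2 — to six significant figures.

Integral: ∫_7^27 ln(x) dx = 55.3662.
Endpoint term: (f(7) + f(27))/2 = (1.94591 + 3.29584)/2 = 2.62087.
Integral + boundary = 57.9871.
Correction k=1: B_{2}/2! · (f^{(1)}(27) − f^{(1)}(7)) = 1/12 · (0.0370370 − 0.142857) = -0.00881834.
After k=1: 57.9783.
Correction k=2: B_{4}/4! · (f^{(3)}(27) − f^{(3)}(7)) = −1/720 · (0.000101611 − 0.00583090) = 7.95735e-06.

S_2 ≈ 57.9783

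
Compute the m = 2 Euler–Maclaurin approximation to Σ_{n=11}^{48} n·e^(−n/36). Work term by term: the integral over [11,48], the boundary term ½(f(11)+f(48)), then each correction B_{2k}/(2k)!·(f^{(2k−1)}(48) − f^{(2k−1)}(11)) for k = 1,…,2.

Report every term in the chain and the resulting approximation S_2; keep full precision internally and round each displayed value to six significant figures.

S_2 ≈ 459.731

The integral term ∫_11^48 x·e^(−x/36) dx = 449.402.
½[f(11) + f(48)] = ½[8.10385 + 12.6527] = 10.3783.
Running total after boundary: 459.781.
Correction k=1: B_{2}/2! · (f^{(1)}(48) − f^{(1)}(11)) = 1/12 · (-0.0878657 − 0.511607) = -0.0499561.
Partial sum through k=1: 459.731.
Correction k=2: B_{4}/4! · (f^{(3)}(48) − f^{(3)}(11)) = −1/720 · (0.000338988 − 0.00153166) = 1.65649e-06.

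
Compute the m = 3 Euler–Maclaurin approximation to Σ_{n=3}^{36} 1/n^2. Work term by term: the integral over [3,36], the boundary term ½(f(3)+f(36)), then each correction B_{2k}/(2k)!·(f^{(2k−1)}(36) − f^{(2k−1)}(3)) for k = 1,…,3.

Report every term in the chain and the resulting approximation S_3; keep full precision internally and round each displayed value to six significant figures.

S_3 ≈ 0.367540

∫_3^36 1/x^2 dx evaluates to 0.305556.
Boundary: ½(f(3) + f(36)) = ½(0.111111 + 0.000771605) = 0.0559414.
Integral + boundary = 0.361497.
Order-1 term: 1/12 · (-4.28669e-05 − (-0.0740741)) = 0.00616927.
Partial sum through k=1: 0.367666.
Order-2 term: −1/720 · (-3.96916e-07 − (-0.0987654)) = -0.000137174.
Partial sum through k=2: 0.367529.
Order-3 term: 1/30240 · (-9.18787e-09 − (-0.329218)) = 1.08868e-05.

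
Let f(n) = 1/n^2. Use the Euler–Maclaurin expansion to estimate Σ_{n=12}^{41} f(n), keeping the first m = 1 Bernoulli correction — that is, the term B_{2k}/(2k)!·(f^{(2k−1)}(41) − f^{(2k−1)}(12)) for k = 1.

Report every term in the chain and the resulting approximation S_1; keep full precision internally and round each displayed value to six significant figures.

Integral: ∫_12^41 1/x^2 dx = 0.0589431.
½[f(12) + f(41)] = ½[0.00694444 + 0.000594884] = 0.00376966.
Running total after boundary: 0.0627128.
Correction k=1: B_{2}/2! · (f^{(1)}(41) − f^{(1)}(12)) = 1/12 · (-2.90187e-05 − (-0.00115741)) = 9.40324e-05.

S_1 ≈ 0.0628068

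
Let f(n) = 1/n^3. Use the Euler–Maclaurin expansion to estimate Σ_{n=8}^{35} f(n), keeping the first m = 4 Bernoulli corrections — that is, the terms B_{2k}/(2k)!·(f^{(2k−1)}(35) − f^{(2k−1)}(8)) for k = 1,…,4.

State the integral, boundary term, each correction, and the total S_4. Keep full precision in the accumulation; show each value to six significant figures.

The integral term ∫_8^35 1/x^3 dx = 0.00740434.
Boundary: ½(f(8) + f(35)) = ½(0.00195312 + 2.33236e-05) = 0.000988224.
Running total after boundary: 0.00839256.
k=1: B_{2}/(2)! × [f^{(1)}(35) − f^{(1)}(8)] = 1/12 × (-1.99917e-06 − (-0.000732422)) = 6.08686e-05.
Partial sum through k=1: 0.00845343.
k=2: B_{4}/(4)! × [f^{(3)}(35) − f^{(3)}(8)] = −1/720 × (-3.26395e-08 − (-0.000228882)) = -3.17846e-07.
Partial sum through k=2: 0.00845311.
k=3: B_{6}/(6)! × [f^{(5)}(35) − f^{(5)}(8)] = 1/30240 × (-1.11907e-09 − (-0.000150204)) = 4.96702e-09.
Partial sum through k=3: 0.00845312.
k=4: B_{8}/(8)! × [f^{(7)}(35) − f^{(7)}(8)] = −1/1209600 × (-6.57737e-11 − (-0.000168979)) = -1.39698e-10.

S_4 ≈ 0.00845312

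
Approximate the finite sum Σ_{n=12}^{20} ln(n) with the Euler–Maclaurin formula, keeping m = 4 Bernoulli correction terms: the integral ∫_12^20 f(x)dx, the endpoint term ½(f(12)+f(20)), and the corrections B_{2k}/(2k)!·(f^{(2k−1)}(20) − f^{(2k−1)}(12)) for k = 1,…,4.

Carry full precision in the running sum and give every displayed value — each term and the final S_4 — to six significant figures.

S_4 ≈ 24.8333

Integral: ∫_12^20 ln(x) dx = 22.0958.
Boundary: ½(f(12) + f(20)) = ½(2.48491 + 2.99573) = 2.74032.
Running total after boundary: 24.8361.
Correction k=1: B_{2}/2! · (f^{(1)}(20) − f^{(1)}(12)) = 1/12 · (0.0500000 − 0.0833333) = -0.00277778.
Running total after k=1: 24.8333.
Correction k=2: B_{4}/4! · (f^{(3)}(20) − f^{(3)}(12)) = −1/720 · (0.000250000 − 0.00115741) = 1.26029e-06.
Running total after k=2: 24.8333.
Correction k=3: B_{6}/6! · (f^{(5)}(20) − f^{(5)}(12)) = 1/30240 · (7.50000e-06 − 9.64506e-05) = -2.94149e-09.
Running total after k=3: 24.8333.
Correction k=4: B_{8}/8! · (f^{(7)}(20) − f^{(7)}(12)) = −1/1209600 · (5.62500e-07 − 2.00939e-05) = 1.61470e-11.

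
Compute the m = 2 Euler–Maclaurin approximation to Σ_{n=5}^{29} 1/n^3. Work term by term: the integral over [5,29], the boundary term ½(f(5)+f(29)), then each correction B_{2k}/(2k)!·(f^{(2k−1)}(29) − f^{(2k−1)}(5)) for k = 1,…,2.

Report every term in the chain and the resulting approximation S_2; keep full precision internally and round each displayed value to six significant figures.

S_2 ≈ 0.0238203

∫_5^29 1/x^3 dx evaluates to 0.0194055.
Boundary: ½(f(5) + f(29)) = ½(0.00800000 + 4.10021e-05) = 0.00402050.
Integral + boundary = 0.0234260.
Correction k=1: B_{2}/2! · (f^{(1)}(29) − f^{(1)}(5)) = 1/12 · (-4.24160e-06 − (-0.00480000)) = 0.000399647.
Running total after k=1: 0.0238256.
Correction k=2: B_{4}/4! · (f^{(3)}(29) − f^{(3)}(5)) = −1/720 · (-1.00870e-07 − (-0.00384000)) = -5.33319e-06.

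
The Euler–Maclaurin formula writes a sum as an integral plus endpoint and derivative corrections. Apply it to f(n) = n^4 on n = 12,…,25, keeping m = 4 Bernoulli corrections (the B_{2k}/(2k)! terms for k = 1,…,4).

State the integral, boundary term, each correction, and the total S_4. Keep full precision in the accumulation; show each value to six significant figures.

∫_12^25 x^4 dx evaluates to 1.90336e+06.
½[f(12) + f(25)] = ½[20736.0 + 390625] = 205680.
Running total after boundary: 2.10904e+06.
Correction k=1: B_{2}/2! · (f^{(1)}(25) − f^{(1)}(12)) = 1/12 · (62500.0 − 6912.00) = 4632.33.
Running total after k=1: 2.11367e+06.
Correction k=2: B_{4}/4! · (f^{(3)}(25) − f^{(3)}(12)) = −1/720 · (600.000 − 288.000) = -0.433333.
Running total after k=2: 2.11367e+06.
Correction k=3: B_{6}/6! · (f^{(5)}(25) − f^{(5)}(12)) = 1/30240 · (0.00000 − 0.00000) = 0.00000.
Running total after k=3: 2.11367e+06.
Correction k=4: B_{8}/8! · (f^{(7)}(25) − f^{(7)}(12)) = −1/1209600 · (0.00000 − 0.00000) = 0.00000.

S_4 ≈ 2.11367e+06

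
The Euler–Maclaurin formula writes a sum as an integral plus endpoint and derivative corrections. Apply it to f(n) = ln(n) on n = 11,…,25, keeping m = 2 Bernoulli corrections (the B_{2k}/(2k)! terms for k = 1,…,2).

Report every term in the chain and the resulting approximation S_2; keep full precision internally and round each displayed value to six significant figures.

∫_11^25 ln(x) dx evaluates to 40.0950.
Boundary: ½(f(11) + f(25)) = ½(2.39790 + 3.21888) = 2.80839.
So far: 42.9034.
Order-1 term: 1/12 · (0.0400000 − 0.0909091) = -0.00424242.
Running total after k=1: 42.8992.
Order-2 term: −1/720 · (0.000128000 − 0.00150263) = 1.90921e-06.

S_2 ≈ 42.8992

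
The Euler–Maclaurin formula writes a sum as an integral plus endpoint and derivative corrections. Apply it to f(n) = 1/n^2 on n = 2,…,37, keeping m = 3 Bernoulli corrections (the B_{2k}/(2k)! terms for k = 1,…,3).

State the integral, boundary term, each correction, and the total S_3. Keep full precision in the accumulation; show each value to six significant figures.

Integral: ∫_2^37 1/x^2 dx = 0.472973.
Boundary: ½(f(2) + f(37)) = ½(0.250000 + 0.000730460) = 0.125365.
Running total after boundary: 0.598338.
Order-1 term: 1/12 · (-3.94843e-05 − (-0.250000)) = 0.0208300.
Partial sum through k=1: 0.619168.
Order-2 term: −1/720 · (-3.46101e-07 − (-0.750000)) = -0.00104167.
Partial sum through k=2: 0.618127.
Order-3 term: 1/30240 · (-7.58439e-09 − (-5.62500)) = 0.000186012.

S_3 ≈ 0.618313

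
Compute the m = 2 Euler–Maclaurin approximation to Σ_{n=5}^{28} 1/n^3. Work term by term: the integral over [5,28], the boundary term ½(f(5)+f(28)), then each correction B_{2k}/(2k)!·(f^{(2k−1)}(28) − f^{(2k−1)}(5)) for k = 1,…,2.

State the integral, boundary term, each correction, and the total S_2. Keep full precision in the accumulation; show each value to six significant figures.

∫_5^28 1/x^3 dx evaluates to 0.0193622.
½[f(5) + f(28)] = ½[0.00800000 + 4.55539e-05] = 0.00402278.
Running total after boundary: 0.0233850.
Order-1 term: 1/12 · (-4.88078e-06 − (-0.00480000)) = 0.000399593.
Partial sum through k=1: 0.0237846.
Order-2 term: −1/720 · (-1.24510e-07 − (-0.00384000)) = -5.33316e-06.

S_2 ≈ 0.0237793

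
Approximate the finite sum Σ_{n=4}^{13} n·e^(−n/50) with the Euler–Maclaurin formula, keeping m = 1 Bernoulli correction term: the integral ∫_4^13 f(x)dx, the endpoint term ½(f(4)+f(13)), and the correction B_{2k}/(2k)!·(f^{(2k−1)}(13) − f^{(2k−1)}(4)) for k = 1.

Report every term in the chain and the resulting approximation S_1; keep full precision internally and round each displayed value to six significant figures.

S_1 ≈ 70.4365

The integral term ∫_4^13 x·e^(−x/50) dx = 63.6016.
Boundary: ½(f(4) + f(13)) = ½(3.69247 + 10.0237) = 6.85807.
So far: 70.4597.
k=1: B_{2}/(2)! × [f^{(1)}(13) − f^{(1)}(4)] = 1/12 × (0.570578 − 0.849267) = -0.0232241.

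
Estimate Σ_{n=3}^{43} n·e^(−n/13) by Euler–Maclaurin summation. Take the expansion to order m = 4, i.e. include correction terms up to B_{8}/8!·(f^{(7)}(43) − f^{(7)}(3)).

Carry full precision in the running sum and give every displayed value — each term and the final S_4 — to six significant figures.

S_4 ≈ 140.411

Integral: ∫_3^43 x·e^(−x/13) dx = 138.491.
Boundary: ½(f(3) + f(43)) = ½(2.38177 + 1.57382) = 1.97780.
Running total after boundary: 140.469.
k=1: B_{2}/(2)! × [f^{(1)}(43) − f^{(1)}(3)] = 1/12 × (-0.0844628 − 0.610710) = -0.0579310.
After k=1: 140.411.
k=2: B_{4}/(4)! × [f^{(3)}(43) − f^{(3)}(3)] = −1/720 × (-6.66373e-05 − 0.0130092) = 1.81609e-05.
After k=2: 140.411.
k=3: B_{6}/(6)! × [f^{(5)}(43) − f^{(5)}(3)] = 1/30240 × (2.16867e-06 − 0.000132572) = -4.31229e-09.
After k=3: 140.411.
k=4: B_{8}/(8)! × [f^{(7)}(43) − f^{(7)}(3)] = −1/1209600 × (2.79979e-08 − 1.11342e-06) = 8.97336e-13.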